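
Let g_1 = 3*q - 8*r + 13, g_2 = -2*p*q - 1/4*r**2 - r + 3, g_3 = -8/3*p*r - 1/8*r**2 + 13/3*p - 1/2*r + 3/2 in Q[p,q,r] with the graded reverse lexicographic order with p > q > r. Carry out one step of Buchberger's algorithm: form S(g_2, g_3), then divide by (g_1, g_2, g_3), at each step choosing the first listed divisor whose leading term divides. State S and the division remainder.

lcm(LM(g_2), LM(g_3)) = p*q*r.
S = (lcm/LT(g_2))·g_2 − (lcm/LT(g_3))·g_3 = -3/64*q*r**2 + 1/8*r**3 + 13/8*p*q - 3/16*q*r + 1/2*r**2 + 9/16*q - 3/2*r.
Reduce S modulo (g_1, g_2, g_3) in that order:
  leading term q*r**2: subtract (-1/64*r**2)·g_1 from -3/64*q*r**2 + 1/8*r**3 + 13/8*p*q - 3/16*q*r + 1/2*r**2 + 9/16*q - 3/2*r → 13/8*p*q - 3/16*q*r + 45/64*r**2 + 9/16*q - 3/2*r
  leading term p*q: subtract (13/24*p)·g_1 from 13/8*p*q - 3/16*q*r + 45/64*r**2 + 9/16*q - 3/2*r → 13/3*p*r - 3/16*q*r + 45/64*r**2 - 169/24*p + 9/16*q - 3/2*r
  leading term p*r: subtract (-13/8)·g_3 from 13/3*p*r - 3/16*q*r + 45/64*r**2 - 169/24*p + 9/16*q - 3/2*r → -3/16*q*r + 1/2*r**2 + 9/16*q - 37/16*r + 39/16
  leading term q*r: subtract (-1/16*r)·g_1 from -3/16*q*r + 1/2*r**2 + 9/16*q - 37/16*r + 39/16 → 9/16*q - 3/2*r + 39/16
  leading term q: subtract (3/16)·g_1 from 9/16*q - 3/2*r + 39/16 → 0
The remainder is 0, so this S-polynomial contributes no new basis element.

S(g_2, g_3) = -3/64*q*r**2 + 1/8*r**3 + 13/8*p*q - 3/16*q*r + 1/2*r**2 + 9/16*q - 3/2*r; remainder on division = 0.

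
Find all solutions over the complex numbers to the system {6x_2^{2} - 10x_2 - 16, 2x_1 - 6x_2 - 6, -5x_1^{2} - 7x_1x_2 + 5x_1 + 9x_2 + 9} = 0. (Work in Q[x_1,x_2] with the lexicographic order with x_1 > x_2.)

{(0, -1)}

Compute a lex Gröbner basis by Buchberger's algorithm.
f_1 = 6x_2^{2} - 10x_2 - 16, LT = x_2^{2}.
f_2 = 2x_1 - 6x_2 - 6, LT = x_1.
f_3 = -5x_1^{2} - 7x_1x_2 + 5x_1 + 9x_2 + 9, LT = x_1^{2}.

S(f_2,f_3): lcm = x_1^{2}. S = -\tfrac{22}{5}x_1x_2 - 2x_1 + \tfrac{9}{5}x_2 + \tfrac{9}{5}.
  leading term x_1x_2: subtract (-\tfrac{11}{5}x_2)·f_2 from -\tfrac{22}{5}x_1x_2 - 2x_1 + \tfrac{9}{5}x_2 + \tfrac{9}{5} → -2x_1 - \tfrac{66}{5}x_2^{2} - \tfrac{57}{5}x_2 + \tfrac{9}{5}
  leading term x_1: subtract (-1)·f_2 from -2x_1 - \tfrac{66}{5}x_2^{2} - \tfrac{57}{5}x_2 + \tfrac{9}{5} → -\tfrac{66}{5}x_2^{2} - \tfrac{87}{5}x_2 - \tfrac{21}{5}
  leading term x_2^{2}: subtract (-\tfrac{11}{5})·f_1 from -\tfrac{66}{5}x_2^{2} - \tfrac{87}{5}x_2 - \tfrac{21}{5} → -\tfrac{197}{5}x_2 - \tfrac{197}{5}
  leading term x_2: no divisor's leading term divides it; move -\tfrac{197}{5}x_2 to the remainder.
  leading term 1: no divisor's leading term divides it; move -\tfrac{197}{5} to the remainder.
  remainder -\tfrac{197}{5}x_2 - \tfrac{197}{5} ≠ 0; add h_4 = -\tfrac{197}{5}x_2 - \tfrac{197}{5} to the basis.

The other S-polynomials (S(f_1,f_2), S(f_1,f_3), S(f_1,h_4), S(f_2,h_4), S(f_3,h_4)) all reduce to 0 modulo the current basis, so we have a Gröbner basis.
Inter-reduce: drop elements whose leading term is divisible by another's, tail-reduce, and make monic.
Reduced Gröbner basis: {x_1, x_2 + 1}.

Since the basis is lex-ordered, x_2 + 1 is univariate in x_2. Its roots are {-1}. Back-substituting each root into the other basis elements fixes the other coordinates.
  x_2 = -1: the earlier basis element becomes x_1 = 0, giving x_1 = 0 — point (0, -1).
Substituting each solution back into the original system confirms all equations vanish.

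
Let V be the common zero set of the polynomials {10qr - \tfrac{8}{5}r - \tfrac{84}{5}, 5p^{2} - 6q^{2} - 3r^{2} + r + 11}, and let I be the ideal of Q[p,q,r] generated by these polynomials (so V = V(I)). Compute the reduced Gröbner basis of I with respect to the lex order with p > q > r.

G = {p^{2} - \tfrac{6}{5}q^{2} - \tfrac{3}{5}r^{2} + \tfrac{1}{5}r + \tfrac{11}{5}, qr - \tfrac{4}{25}r - \tfrac{42}{25}}

Buchberger's algorithm terminates because the ascending chain of leading-term ideals stabilizes.

f_1 = 10qr - \tfrac{8}{5}r - \tfrac{84}{5}, LT = qr.
f_2 = 5p^{2} - 6q^{2} - 3r^{2} + r + 11, LT = p^{2}.

S(f_1,f_2): leading monomials are coprime, so the S-polynomial reduces to 0 (Buchberger's first criterion).
Every S-polynomial of the final basis reduces to 0, so we have a Gröbner basis.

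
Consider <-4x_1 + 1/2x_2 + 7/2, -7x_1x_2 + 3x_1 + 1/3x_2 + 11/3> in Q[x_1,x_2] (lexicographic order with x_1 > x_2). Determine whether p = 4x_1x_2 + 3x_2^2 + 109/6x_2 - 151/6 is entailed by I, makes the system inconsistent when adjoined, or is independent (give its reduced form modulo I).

First compute the reduced Gröbner basis of I by Buchberger's algorithm.
f_1 = -4x_1 + 1/2x_2 + 7/2, LT = x_1.
f_2 = -7x_1x_2 + 3x_1 + 1/3x_2 + 11/3, LT = x_1x_2.

S(f_1,f_2): lcm = x_1x_2. S = 3/7x_1 - 1/8x_2^2 - 139/168x_2 + 11/21.
  leading term x_1: subtract (-3/28)·f_1 from 3/7x_1 - 1/8x_2^2 - 139/168x_2 + 11/21 → -1/8x_2^2 - 65/84x_2 + 151/168
  leading term x_2^2: no divisor's leading term divides it; move -1/8x_2^2 to the remainder.
  leading term x_2: no divisor's leading term divides it; move -65/84x_2 to the remainder.
  leading term 1: no divisor's leading term divides it; move 151/168 to the remainder.
  remainder -1/8x_2^2 - 65/84x_2 + 151/168 ≠ 0; add h_3 = -1/8x_2^2 - 65/84x_2 + 151/168 to the basis.

S(f_1,h_3): leading monomials are coprime, so the S-polynomial reduces to 0 (Buchberger's first criterion).
S(f_2,h_3): lcm = x_1x_2^2. S = -139/21x_1x_2 + 151/21x_1 - 1/21x_2^2 - 11/21x_2.
  leading term x_1x_2: subtract (139/84x_2)·f_1 from -139/21x_1x_2 + 151/21x_1 - 1/21x_2^2 - 11/21x_2 → 151/21x_1 - 7/8x_2^2 - 1061/168x_2
  leading term x_1: subtract (-151/84)·f_1 from 151/21x_1 - 7/8x_2^2 - 1061/168x_2 → -7/8x_2^2 - 65/12x_2 + 151/24
  leading term x_2^2: subtract (7)·h_3 from -7/8x_2^2 - 65/12x_2 + 151/24 → 0
  remainder 0.

Every S-polynomial of the final basis reduces to 0, so we have a Gröbner basis.
Inter-reduce: drop elements whose leading term is divisible by another's, tail-reduce, and make monic.
Reduced Gröbner basis: {x_1 - 1/8x_2 - 7/8, x_2^2 + 130/21x_2 - 151/21}.
Label its elements g_1 = x_1 - 1/8x_2 - 7/8, g_2 = x_2^2 + 130/21x_2 - 151/21.

Reduce p = 4x_1x_2 + 3x_2^2 + 109/6x_2 - 151/6 modulo G:
  leading term x_1x_2: subtract (4x_2)·g_1 from 4x_1x_2 + 3x_2^2 + 109/6x_2 - 151/6 → 7/2x_2^2 + 65/3x_2 - 151/6
  leading term x_2^2: subtract (7/2)·g_2 from 7/2x_2^2 + 65/3x_2 - 151/6 → 0
  normal form = 0.
Since the normal form is 0, p ∈ I.

4x_1x_2 + 3x_2^2 + 109/6x_2 - 151/6 lies in I (it reduces to 0).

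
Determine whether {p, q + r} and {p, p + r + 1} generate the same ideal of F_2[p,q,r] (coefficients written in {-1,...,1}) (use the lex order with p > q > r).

Since reduced Gröbner bases are canonical representatives of ideals under a given ordering, it suffices to compute and compare them.
Buchberger on the first generating set:
f_1 = p, LT = p.
f_2 = q + r, LT = q.

The S-polynomials (S(f_1,f_2)) all reduce to 0 modulo the current basis, so we have a Gröbner basis.
Inter-reduce: drop elements whose leading term is divisible by another's, tail-reduce, and make monic.
Reduced Gröbner basis: {p, q + r}.

Buchberger on the second generating set:
h_1 = p, LT = p.
h_2 = p + r + 1, LT = p.

S(h_1,h_2): lcm = p. S = r + 1.
  reduce S modulo (h_1, h_2):
  remainder r + 1 ≠ 0; add k_3 = r + 1 to the basis.

The other S-polynomials (S(h_1,k_3), S(h_2,k_3)) all reduce to 0 modulo the current basis, so we have a Gröbner basis.
Inter-reduce: drop elements whose leading term is divisible by another's, tail-reduce, and make monic.
Reduced Gröbner basis: {p, r + 1}.

These differ, so the ideals are not equal.
The same test decides containment: I ⊆ J iff every generator of I reduces to 0 modulo a Gröbner basis of J.

No, the ideals differ.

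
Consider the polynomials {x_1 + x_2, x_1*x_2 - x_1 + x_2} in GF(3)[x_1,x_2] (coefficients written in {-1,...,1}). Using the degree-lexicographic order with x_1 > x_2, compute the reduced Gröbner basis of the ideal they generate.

f_1 = x_1 + x_2, LT = x_1.
f_2 = x_1*x_2 - x_1 + x_2, LT = x_1*x_2.

S(f_1,f_2): lcm = x_1*x_2. S = x_2**2 + x_1 - x_2.
  leading term x_2**2: no divisor's leading term divides it; move x_2**2 to the remainder.
  leading term x_1: subtract (1)·f_1 from x_1 - x_2 → x_2
  leading term x_2: no divisor's leading term divides it; move x_2 to the remainder.
  remainder x_2**2 + x_2 ≠ 0; add g_3 = x_2**2 + x_2 to the basis.

The other S-polynomials (S(f_1,g_3), S(f_2,g_3)) all reduce to 0 modulo the current basis, so we have a Gröbner basis.
Inter-reduce: drop elements whose leading term is divisible by another's, tail-reduce, and make monic.

G = {x_2**2 + x_2, x_1 + x_2}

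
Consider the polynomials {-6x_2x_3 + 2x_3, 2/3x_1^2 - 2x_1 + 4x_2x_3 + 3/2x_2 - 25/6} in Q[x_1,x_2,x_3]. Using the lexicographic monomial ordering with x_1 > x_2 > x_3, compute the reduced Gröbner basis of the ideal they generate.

G = {x_1^2 - 3x_1 + 9/4x_2 + 2x_3 - 25/4, x_2x_3 - 1/3x_3}

This is the nonlinear analogue of row-reducing a linear system.

f_1 = -6x_2x_3 + 2x_3, LT = x_2x_3.
f_2 = 2/3x_1^2 - 2x_1 + 4x_2x_3 + 3/2x_2 - 25/6, LT = x_1^2.

The S-polynomials (S(f_1,f_2)) all reduce to 0 modulo the current basis, so we have a Gröbner basis.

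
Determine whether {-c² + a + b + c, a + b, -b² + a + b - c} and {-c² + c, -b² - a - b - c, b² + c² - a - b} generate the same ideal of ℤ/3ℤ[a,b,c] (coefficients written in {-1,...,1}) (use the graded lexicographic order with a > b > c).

Yes, the ideals are equal.

For a fixed monomial order, each ideal has a unique reduced Gröbner basis; comparing bases decides equality.
Buchberger on the first generating set:
f_1 = -c² + a + b + c, LT = c².
f_2 = a + b, LT = a.
f_3 = -b² + a + b - c, LT = b².

The S-polynomials (S(f_1,f_2), S(f_1,f_3), S(f_2,f_3)) all reduce to 0 modulo the current basis, so we have a Gröbner basis.
Inter-reduce: drop elements whose leading term is divisible by another's, tail-reduce, and make monic.
Reduced Gröbner basis: {b² + c, c² - c, a + b}.

Buchberger on the second generating set:
h_1 = -c² + c, LT = c².
h_2 = -b² - a - b - c, LT = b².
h_3 = b² + c² - a - b, LT = b².

S(h_2,h_3): lcm = b². S = -c² - a - b + c.
  leading term c²: subtract (1)·h_1 from -c² - a - b + c → -a - b
  leading term a: no divisor's leading term divides it; move -a to the remainder.
  leading term b: no divisor's leading term divides it; move -b to the remainder.
  remainder -a - b ≠ 0; add k_4 = -a - b to the basis.

The other S-polynomials (S(h_1,h_2), S(h_1,h_3), S(h_1,k_4), S(h_2,k_4), S(h_3,k_4)) all reduce to 0 modulo the current basis, so we have a Gröbner basis.
Inter-reduce: drop elements whose leading term is divisible by another's, tail-reduce, and make monic.
Reduced Gröbner basis: {b² + c, c² - c, a + b}.

Same reduced basis, so the two generating sets span the same ideal.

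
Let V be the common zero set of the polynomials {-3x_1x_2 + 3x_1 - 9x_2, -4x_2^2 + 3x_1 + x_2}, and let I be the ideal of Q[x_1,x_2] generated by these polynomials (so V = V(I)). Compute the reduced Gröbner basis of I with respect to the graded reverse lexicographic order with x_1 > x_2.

G = {x_1^2 + 2x_1 + 4x_2, x_1x_2 - x_1 + 3x_2, x_2^2 - 3/4x_1 - 1/4x_2}

The reduced Gröbner basis is the canonical form of the ideal for this ordering.

f_1 = -3x_1x_2 + 3x_1 - 9x_2, LT = x_1x_2.
f_2 = -4x_2^2 + 3x_1 + x_2, LT = x_2^2.

S(f_1,f_2): lcm = x_1x_2^2. S = 3/4x_1^2 - 3/4x_1x_2 + 3x_2^2.
  leading term x_1^2: no divisor's leading term divides it; move 3/4x_1^2 to the remainder.
  leading term x_1x_2: subtract (1/4)·f_1 from -3/4x_1x_2 + 3x_2^2 → 3x_2^2 - 3/4x_1 + 9/4x_2
  leading term x_2^2: subtract (-3/4)·f_2 from 3x_2^2 - 3/4x_1 + 9/4x_2 → 3/2x_1 + 3x_2
  leading term x_1: no divisor's leading term divides it; move 3/2x_1 to the remainder.
  leading term x_2: no divisor's leading term divides it; move 3x_2 to the remainder.
  remainder 3/4x_1^2 + 3/2x_1 + 3x_2 ≠ 0; add g_3 = 3/4x_1^2 + 3/2x_1 + 3x_2 to the basis.

S(f_1,g_3): lcm = x_1^2x_2. S = -x_1^2 + x_1x_2 - 4x_2^2.
  leading term x_1^2: subtract (-4/3)·g_3 from -x_1^2 + x_1x_2 - 4x_2^2 → x_1x_2 - 4x_2^2 + 2x_1 + 4x_2
  leading term x_1x_2: subtract (-1/3)·f_1 from x_1x_2 - 4x_2^2 + 2x_1 + 4x_2 → -4x_2^2 + 3x_1 + x_2
  leading term x_2^2: subtract (1)·f_2 from -4x_2^2 + 3x_1 + x_2 → 0
  remainder 0.

S(f_2,g_3): leading monomials are coprime, so the S-polynomial reduces to 0 (Buchberger's first criterion).
Every S-polynomial of the final basis reduces to 0, so we have a Gröbner basis.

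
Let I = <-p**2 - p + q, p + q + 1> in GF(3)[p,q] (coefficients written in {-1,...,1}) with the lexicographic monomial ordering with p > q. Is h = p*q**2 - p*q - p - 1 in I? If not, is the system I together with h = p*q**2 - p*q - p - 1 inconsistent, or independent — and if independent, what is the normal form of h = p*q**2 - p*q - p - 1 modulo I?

p*q**2 - p*q - p - 1 is independent of I; its normal form modulo I is -q.

First compute the reduced Gröbner basis of I by Buchberger's algorithm.
f_1 = -p**2 - p + q, LT = p**2.
f_2 = p + q + 1, LT = p.

S(f_1,f_2): lcm = p**2. S = -p*q - q.
  reduce S modulo (f_1, f_2):
  remainder q**2 ≠ 0; add k_3 = q**2 to the basis.

The other S-polynomials (S(f_1,k_3), S(f_2,k_3)) all reduce to 0 modulo the current basis, so we have a Gröbner basis.
Inter-reduce: drop elements whose leading term is divisible by another's, tail-reduce, and make monic.
Reduced Gröbner basis: {p + q + 1, q**2}.
Label its elements g_1 = p + q + 1, g_2 = q**2.

Reduce h = p*q**2 - p*q - p - 1 modulo G:
  leading term p*q**2: subtract (q**2)·g_1 from p*q**2 - p*q - p - 1 → -p*q - p - q**3 - q**2 - 1
  leading term p*q: subtract (-q)·g_1 from -p*q - p - q**3 - q**2 - 1 → -p - q**3 + q - 1
  leading term p: subtract (-1)·g_1 from -p - q**3 + q - 1 → -q**3 - q
  leading term q**3: subtract (-q)·g_2 from -q**3 - q → -q
  leading term q: no divisor's leading term divides it; move -q to the remainder.
  normal form = -q.
The normal form is nonzero, so h ∉ I. Since h minus its normal form lies in I, I + (h) = I + (r) where r = -q; decide whether this ideal is the whole ring.
Run Buchberger on G together with r (pairs among the g_i already reduce to 0 since G is a Gröbner basis):
g_1 = p + q + 1, LT = p.
g_2 = q**2, LT = q**2.
r = -q, LT = q.

The S-polynomials (S(g_1,g_2), S(g_1,r), S(g_2,r)) all reduce to 0 modulo the current basis, so we have a Gröbner basis.
Inter-reduce: drop elements whose leading term is divisible by another's, tail-reduce, and make monic.
Reduced Gröbner basis: {p + 1, q}.
The reduced Gröbner basis of I + (h) is {p + 1, q} ≠ {1}, a proper ideal, so the enlarged system stays consistent: h is independent of I, with normal form -q.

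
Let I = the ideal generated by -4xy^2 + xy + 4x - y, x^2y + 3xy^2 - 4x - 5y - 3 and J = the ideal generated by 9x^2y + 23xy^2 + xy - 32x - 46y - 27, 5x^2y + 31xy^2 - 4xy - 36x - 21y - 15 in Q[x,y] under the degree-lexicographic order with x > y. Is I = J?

Yes, the ideals are equal.

Equality of ideals is decidable: compute both reduced Gröbner bases (unique for the ordering) and check whether they agree.
Buchberger on the first generating set:
f_1 = -4xy^2 + xy + 4x - y, LT = xy^2.
f_2 = x^2y + 3xy^2 - 4x - 5y - 3, LT = x^2y.

S(f_1,f_2): lcm = x^2y^2. S = -3xy^3 - 1/4x^2y - x^2 + 17/4xy + 5y^2 + 3y.
  reduce S modulo (f_1, f_2):
  remainder -x^2 + 5/4xy + 23/4y^2 - x + 7/4y - 3/4 ≠ 0; add g_3 = -x^2 + 5/4xy + 23/4y^2 - x + 7/4y - 3/4 to the basis.

S(f_1,g_3): lcm = x^2y^2. S = 5/4xy^3 + 23/4y^4 - 1/4x^2y - xy^2 + 7/4y^3 - x^2 + 1/4xy - 3/4y^2.
  reduce S modulo (f_1, f_2, g_3):
  remainder 23/4y^4 + 7/4y^3 + 17/64xy - 109/16y^2 + 1/16x - 193/64y ≠ 0; add g_4 = 23/4y^4 + 7/4y^3 + 17/64xy - 109/16y^2 + 1/16x - 193/64y to the basis.

S(f_2,g_3): lcm = x^2y. S = 17/4xy^2 + 23/4y^3 - xy + 7/4y^2 - 4x - 23/4y - 3.
  reduce S modulo (f_1, f_2, g_3, g_4):
  remainder 23/4y^3 + 1/16xy + 7/4y^2 + 1/4x - 109/16y - 3 ≠ 0; add g_5 = 23/4y^3 + 1/16xy + 7/4y^2 + 1/4x - 109/16y - 3 to the basis.

The other S-polynomials (S(f_1,g_4), S(f_2,g_4), S(g_3,g_4), S(f_1,g_5), S(f_2,g_5), S(g_3,g_5), S(g_4,g_5)) all reduce to 0 modulo the current basis, so we have a Gröbner basis.
Inter-reduce: drop elements whose leading term is divisible by another's, tail-reduce, and make monic.
Reduced Gröbner basis: {xy^2 - 1/4xy - x + 1/4y, y^3 + 1/92xy + 7/23y^2 + 1/23x - 109/92y - 12/23, x^2 - 5/4xy - 23/4y^2 + x - 7/4y + 3/4}.

Buchberger on the second generating set:
h_1 = 9x^2y + 23xy^2 + xy - 32x - 46y - 27, LT = x^2y.
h_2 = 5x^2y + 31xy^2 - 4xy - 36x - 21y - 15, LT = x^2y.

S(h_1,h_2): lcm = x^2y. S = -164/45xy^2 + 41/45xy + 164/45x - 41/45y.
  reduce S modulo (h_1, h_2):
  remainder -164/45xy^2 + 41/45xy + 164/45x - 41/45y ≠ 0; add k_3 = -164/45xy^2 + 41/45xy + 164/45x - 41/45y to the basis.

S(h_1,k_3): lcm = x^2y^2. S = 23/9xy^3 + 1/4x^2y + 1/9xy^2 + x^2 - 137/36xy - 46/9y^2 - 3y.
  reduce S modulo (h_1, h_2, k_3):
  remainder x^2 - 5/4xy - 23/4y^2 + x - 7/4y + 3/4 ≠ 0; add k_4 = x^2 - 5/4xy - 23/4y^2 + x - 7/4y + 3/4 to the basis.

S(h_1,k_4): lcm = x^2y. S = 137/36xy^2 + 23/4y^3 - 8/9xy + 7/4y^2 - 32/9x - 211/36y - 3.
  reduce S modulo (h_1, h_2, k_3, k_4):
  remainder 23/4y^3 + 1/16xy + 7/4y^2 + 1/4x - 109/16y - 3 ≠ 0; add k_5 = 23/4y^3 + 1/16xy + 7/4y^2 + 1/4x - 109/16y - 3 to the basis.

The other S-polynomials (S(h_2,k_3), S(h_2,k_4), S(k_3,k_4), S(h_1,k_5), S(h_2,k_5), S(k_3,k_5), S(k_4,k_5)) all reduce to 0 modulo the current basis, so we have a Gröbner basis.
Inter-reduce: drop elements whose leading term is divisible by another's, tail-reduce, and make monic.
Reduced Gröbner basis: {xy^2 - 1/4xy - x + 1/4y, y^3 + 1/92xy + 7/23y^2 + 1/23x - 109/92y - 12/23, x^2 - 5/4xy - 23/4y^2 + x - 7/4y + 3/4}.

Same reduced basis, so the two generating sets span the same ideal.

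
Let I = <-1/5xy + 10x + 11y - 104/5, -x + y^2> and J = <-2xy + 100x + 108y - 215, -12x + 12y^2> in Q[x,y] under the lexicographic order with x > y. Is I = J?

No, the ideals differ.

Equality of ideals is decidable: compute both reduced Gröbner bases (unique for the ordering) and check whether they agree.
Buchberger on the first generating set:
f_1 = -1/5xy + 10x + 11y - 104/5, LT = xy.
f_2 = -x + y^2, LT = x.

S(f_1,f_2): lcm = xy. S = -50x + y^3 - 55y + 104.
  reduce S modulo (f_1, f_2):
  remainder y^3 - 50y^2 - 55y + 104 ≠ 0; add g_3 = y^3 - 50y^2 - 55y + 104 to the basis.

The other S-polynomials (S(f_1,g_3), S(f_2,g_3)) all reduce to 0 modulo the current basis, so we have a Gröbner basis.
Inter-reduce: drop elements whose leading term is divisible by another's, tail-reduce, and make monic.
Reduced Gröbner basis: {x - y^2, y^3 - 50y^2 - 55y + 104}.

Buchberger on the second generating set:
h_1 = -2xy + 100x + 108y - 215, LT = xy.
h_2 = -12x + 12y^2, LT = x.

S(h_1,h_2): lcm = xy. S = -50x + y^3 - 54y + 215/2.
  reduce S modulo (h_1, h_2):
  remainder y^3 - 50y^2 - 54y + 215/2 ≠ 0; add k_3 = y^3 - 50y^2 - 54y + 215/2 to the basis.

The other S-polynomials (S(h_1,k_3), S(h_2,k_3)) all reduce to 0 modulo the current basis, so we have a Gröbner basis.
Inter-reduce: drop elements whose leading term is divisible by another's, tail-reduce, and make monic.
Reduced Gröbner basis: {x - y^2, y^3 - 50y^2 - 54y + 215/2}.

These differ, so the ideals are not equal.
The choice of monomial ordering does not affect the verdict — as long as both bases are computed under the same ordering, their equality decides ideal equality.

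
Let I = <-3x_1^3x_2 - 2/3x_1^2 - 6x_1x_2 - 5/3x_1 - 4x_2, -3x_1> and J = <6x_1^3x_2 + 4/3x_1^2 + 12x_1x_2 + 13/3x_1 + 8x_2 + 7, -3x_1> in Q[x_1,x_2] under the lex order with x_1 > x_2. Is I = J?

No, the ideals differ.

Two ideals are equal iff their reduced Gröbner bases coincide (the reduced basis is unique for a fixed ordering).
Buchberger on the first generating set:
f_1 = -3x_1^3x_2 - 2/3x_1^2 - 6x_1x_2 - 5/3x_1 - 4x_2, LT = x_1^3x_2.
f_2 = -3x_1, LT = x_1.

S(f_1,f_2): lcm = x_1^3x_2. S = 2/9x_1^2 + 2x_1x_2 + 5/9x_1 + 4/3x_2.
  leading term x_1^2: subtract (-2/27x_1)·f_2 from 2/9x_1^2 + 2x_1x_2 + 5/9x_1 + 4/3x_2 → 2x_1x_2 + 5/9x_1 + 4/3x_2
  leading term x_1x_2: subtract (-2/3x_2)·f_2 from 2x_1x_2 + 5/9x_1 + 4/3x_2 → 5/9x_1 + 4/3x_2
  leading term x_1: subtract (-5/27)·f_2 from 5/9x_1 + 4/3x_2 → 4/3x_2
  leading term x_2: no divisor's leading term divides it; move 4/3x_2 to the remainder.
  remainder 4/3x_2 ≠ 0; add g_3 = 4/3x_2 to the basis.

The other S-polynomials (S(f_1,g_3), S(f_2,g_3)) all reduce to 0 modulo the current basis, so we have a Gröbner basis.
Inter-reduce: drop elements whose leading term is divisible by another's, tail-reduce, and make monic.
Reduced Gröbner basis: {x_1, x_2}.

Buchberger on the second generating set:
h_1 = 6x_1^3x_2 + 4/3x_1^2 + 12x_1x_2 + 13/3x_1 + 8x_2 + 7, LT = x_1^3x_2.
h_2 = -3x_1, LT = x_1.

S(h_1,h_2): lcm = x_1^3x_2. S = 2/9x_1^2 + 2x_1x_2 + 13/18x_1 + 4/3x_2 + 7/6.
  leading term x_1^2: subtract (-2/27x_1)·h_2 from 2/9x_1^2 + 2x_1x_2 + 13/18x_1 + 4/3x_2 + 7/6 → 2x_1x_2 + 13/18x_1 + 4/3x_2 + 7/6
  leading term x_1x_2: subtract (-2/3x_2)·h_2 from 2x_1x_2 + 13/18x_1 + 4/3x_2 + 7/6 → 13/18x_1 + 4/3x_2 + 7/6
  leading term x_1: subtract (-13/54)·h_2 from 13/18x_1 + 4/3x_2 + 7/6 → 4/3x_2 + 7/6
  leading term x_2: no divisor's leading term divides it; move 4/3x_2 to the remainder.
  leading term 1: no divisor's leading term divides it; move 7/6 to the remainder.
  remainder 4/3x_2 + 7/6 ≠ 0; add k_3 = 4/3x_2 + 7/6 to the basis.

The other S-polynomials (S(h_1,k_3), S(h_2,k_3)) all reduce to 0 modulo the current basis, so we have a Gröbner basis.
Inter-reduce: drop elements whose leading term is divisible by another's, tail-reduce, and make monic.
Reduced Gröbner basis: {x_1, x_2 + 7/8}.

The bases are distinct; the ideals are different.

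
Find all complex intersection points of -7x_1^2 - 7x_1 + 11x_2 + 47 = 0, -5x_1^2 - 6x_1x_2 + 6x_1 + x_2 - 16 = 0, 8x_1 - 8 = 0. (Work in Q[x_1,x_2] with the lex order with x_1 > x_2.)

Compute a lex Gröbner basis by Buchberger's algorithm.
f_1 = -7x_1^2 - 7x_1 + 11x_2 + 47, LT = x_1^2.
f_2 = -5x_1^2 - 6x_1x_2 + 6x_1 + x_2 - 16, LT = x_1^2.
f_3 = 8x_1 - 8, LT = x_1.

S(f_1,f_2): lcm = x_1^2. S = -6/5x_1x_2 + 11/5x_1 - 48/35x_2 - 347/35.
  leading term x_1x_2: subtract (-3/20x_2)·f_3 from -6/5x_1x_2 + 11/5x_1 - 48/35x_2 - 347/35 → 11/5x_1 - 18/7x_2 - 347/35
  leading term x_1: subtract (11/40)·f_3 from 11/5x_1 - 18/7x_2 - 347/35 → -18/7x_2 - 54/7
  leading term x_2: no divisor's leading term divides it; move -18/7x_2 to the remainder.
  leading term 1: no divisor's leading term divides it; move -54/7 to the remainder.
  remainder -18/7x_2 - 54/7 ≠ 0; add h_4 = -18/7x_2 - 54/7 to the basis.

The other S-polynomials (S(f_1,f_3), S(f_2,f_3), S(f_1,h_4), S(f_2,h_4), S(f_3,h_4)) all reduce to 0 modulo the current basis, so we have a Gröbner basis.
Inter-reduce: drop elements whose leading term is divisible by another's, tail-reduce, and make monic.
Reduced Gröbner basis: {x_1 - 1, x_2 + 3}.

From the last basis element, x_2 + 3 = 0, so x_2 takes values in {-3}. Each choice, substituted upward through the basis, yields the corresponding point(s) of the solution set.
  x_2 = -3: the earlier basis element becomes x_1 - 1 = 0, giving x_1 = 1 — point (1, -3).
Check: every point annihilates each of the original generators.

{(1, -3)}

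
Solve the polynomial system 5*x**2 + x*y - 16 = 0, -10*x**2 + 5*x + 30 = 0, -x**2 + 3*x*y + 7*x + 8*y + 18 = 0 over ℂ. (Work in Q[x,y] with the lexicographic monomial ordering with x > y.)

Compute a lex Gröbner basis by Buchberger's algorithm.
f_1 = 5*x**2 + x*y - 16, LT = x**2.
f_2 = -10*x**2 + 5*x + 30, LT = x**2.
f_3 = -x**2 + 3*x*y + 7*x + 8*y + 18, LT = x**2.

S(f_1,f_2): lcm = x**2. S = 1/5*x*y + 1/2*x - 1/5.
  leading term x*y: no divisor's leading term divides it; move 1/5*x*y to the remainder.
  leading term x: no divisor's leading term divides it; move 1/2*x to the remainder.
  leading term 1: no divisor's leading term divides it; move -1/5 to the remainder.
  remainder 1/5*x*y + 1/2*x - 1/5 ≠ 0; add h_4 = 1/5*x*y + 1/2*x - 1/5 to the basis.

S(f_1,f_3): lcm = x**2. S = 16/5*x*y + 7*x + 8*y + 74/5.
  leading term x*y: subtract (16)·h_4 from 16/5*x*y + 7*x + 8*y + 74/5 → -x + 8*y + 18
  leading term x: no divisor's leading term divides it; move -x to the remainder.
  leading term y: no divisor's leading term divides it; move 8*y to the remainder.
  leading term 1: no divisor's leading term divides it; move 18 to the remainder.
  remainder -x + 8*y + 18 ≠ 0; add h_5 = -x + 8*y + 18 to the basis.

S(f_1,h_4): lcm = x**2*y. S = -5/2*x**2 + 1/5*x*y**2 + x - 16/5*y.
  leading term x**2: subtract (-1/2)·f_1 from -5/2*x**2 + 1/5*x*y**2 + x - 16/5*y → 1/5*x*y**2 + 1/2*x*y + x - 16/5*y - 8
  leading term x*y**2: subtract (y)·h_4 from 1/5*x*y**2 + 1/2*x*y + x - 16/5*y - 8 → x - 3*y - 8
  leading term x: subtract (-1)·h_5 from x - 3*y - 8 → 5*y + 10
  leading term y: no divisor's leading term divides it; move 5*y to the remainder.
  leading term 1: no divisor's leading term divides it; move 10 to the remainder.
  remainder 5*y + 10 ≠ 0; add h_6 = 5*y + 10 to the basis.

The other S-polynomials (S(f_2,f_3), S(f_2,h_4), S(f_3,h_4), S(f_1,h_5), S(f_2,h_5), S(f_3,h_5), S(h_4,h_5), S(f_1,h_6), S(f_2,h_6), S(f_3,h_6), S(h_4,h_6), S(h_5,h_6)) all reduce to 0 modulo the current basis, so we have a Gröbner basis.
Inter-reduce: drop elements whose leading term is divisible by another's, tail-reduce, and make monic.
Reduced Gröbner basis: {x - 2, y + 2}.

The lex basis is triangular: the last element involves only y. Solving y + 2 = 0 gives y ∈ {-2}; substituting each value into the earlier elements determines the remaining variables.
  y = -2: the earlier basis element becomes x - 2 = 0, giving x = 2 — point (2, -2).

{(2, -2)}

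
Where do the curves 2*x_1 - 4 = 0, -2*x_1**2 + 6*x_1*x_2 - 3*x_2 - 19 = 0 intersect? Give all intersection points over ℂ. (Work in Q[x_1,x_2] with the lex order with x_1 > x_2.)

{(2, 3)}

Compute a lex Gröbner basis by Buchberger's algorithm.
f_1 = 2*x_1 - 4, LT = x_1.
f_2 = -2*x_1**2 + 6*x_1*x_2 - 3*x_2 - 19, LT = x_1**2.

S(f_1,f_2): lcm = x_1**2. S = 3*x_1*x_2 - 2*x_1 - 3/2*x_2 - 19/2.
  leading term x_1*x_2: subtract (3/2*x_2)·f_1 from 3*x_1*x_2 - 2*x_1 - 3/2*x_2 - 19/2 → -2*x_1 + 9/2*x_2 - 19/2
  leading term x_1: subtract (-1)·f_1 from -2*x_1 + 9/2*x_2 - 19/2 → 9/2*x_2 - 27/2
  leading term x_2: no divisor's leading term divides it; move 9/2*x_2 to the remainder.
  leading term 1: no divisor's leading term divides it; move -27/2 to the remainder.
  remainder 9/2*x_2 - 27/2 ≠ 0; add h_3 = 9/2*x_2 - 27/2 to the basis.

The other S-polynomials (S(f_1,h_3), S(f_2,h_3)) all reduce to 0 modulo the current basis, so we have a Gröbner basis.
Inter-reduce: drop elements whose leading term is divisible by another's, tail-reduce, and make monic.
Reduced Gröbner basis: {x_1 - 2, x_2 - 3}.

Since the basis is lex-ordered, x_2 - 3 is univariate in x_2. Its roots are {3}. Back-substituting each root into the other basis elements fixes the other coordinates.
  x_2 = 3: the earlier basis element becomes x_1 - 2 = 0, giving x_1 = 2 — point (2, 3).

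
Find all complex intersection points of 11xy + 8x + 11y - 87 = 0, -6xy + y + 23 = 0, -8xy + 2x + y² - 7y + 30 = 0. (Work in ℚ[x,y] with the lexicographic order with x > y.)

Compute a lex Gröbner basis by Buchberger's algorithm.
f_1 = 11xy + 8x + 11y - 87, LT = xy.
f_2 = -6xy + y + 23, LT = xy.
f_3 = -8xy + 2x + y² - 7y + 30, LT = xy.

S(f_1,f_2): lcm = xy. S = 8/11x + 7/6y - 269/66.
  reduce S modulo (f_1, f_2, f_3):
  remainder 8/11x + 7/6y - 269/66 ≠ 0; add h_4 = 8/11x + 7/6y - 269/66 to the basis.

S(f_1,f_3): lcm = xy. S = 43/44x + ⅛y² + ⅛y - 183/44.
  reduce S modulo (f_1, f_2, f_3, h_4):
  remainder ⅛y² - 277/192y + 253/192 ≠ 0; add h_5 = ⅛y² - 277/192y + 253/192 to the basis.

S(f_1,h_4): lcm = xy. S = 8/11x - 77/48y² + 317/48y - 87/11.
  reduce S modulo (f_1, f_2, f_3, h_4, h_5):
  remainder -15065/1152y + 15065/1152 ≠ 0; add h_6 = -15065/1152y + 15065/1152 to the basis.

The other S-polynomials (S(f_2,f_3), S(f_2,h_4), S(f_3,h_4), S(f_1,h_5), S(f_2,h_5), S(f_3,h_5), S(h_4,h_5), S(f_1,h_6), S(f_2,h_6), S(f_3,h_6), S(h_4,h_6), S(h_5,h_6)) all reduce to 0 modulo the current basis, so we have a Gröbner basis.
Inter-reduce: drop elements whose leading term is divisible by another's, tail-reduce, and make monic.
Reduced Gröbner basis: {x - 4, y - 1}.

Since the basis is lex-ordered, y - 1 is univariate in y. Its roots are {1}. Back-substituting each root into the other basis elements fixes the other coordinates.
  y = 1: the earlier basis element becomes x - 4 = 0, giving x = 4 — point (4, 1).

{(4, 1)}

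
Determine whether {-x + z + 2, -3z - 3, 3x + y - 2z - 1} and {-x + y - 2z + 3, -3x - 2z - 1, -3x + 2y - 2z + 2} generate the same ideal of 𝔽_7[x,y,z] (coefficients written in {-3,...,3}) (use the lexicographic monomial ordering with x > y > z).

Equality of ideals is decidable: compute both reduced Gröbner bases (unique for the ordering) and check whether they agree.
Buchberger on the first generating set:
f_1 = -x + z + 2, LT = x.
f_2 = -3z - 3, LT = z.
f_3 = 3x + y - 2z - 1, LT = x.

S(f_1,f_2): leading monomials are coprime, so the S-polynomial reduces to 0 (Buchberger's first criterion).
S(f_1,f_3): lcm = x. S = 2y + 2z + 3.
  leading term y: no divisor's leading term divides it; move 2y to the remainder.
  leading term z: subtract (-3)·f_2 from 2z + 3 → 1
  leading term 1: no divisor's leading term divides it; move 1 to the remainder.
  remainder 2y + 1 ≠ 0; add g_4 = 2y + 1 to the basis.

S(f_2,f_3): leading monomials are coprime, so the S-polynomial reduces to 0 (Buchberger's first criterion).
S(f_1,g_4): leading monomials are coprime, so the S-polynomial reduces to 0 (Buchberger's first criterion).
S(f_2,g_4): leading monomials are coprime, so the S-polynomial reduces to 0 (Buchberger's first criterion).
S(f_3,g_4): leading monomials are coprime, so the S-polynomial reduces to 0 (Buchberger's first criterion).
Every S-polynomial of the final basis reduces to 0, so we have a Gröbner basis.
Inter-reduce: drop elements whose leading term is divisible by another's, tail-reduce, and make monic.
Reduced Gröbner basis: {x - 1, y - 3, z + 1}.

Buchberger on the second generating set:
h_1 = -x + y - 2z + 3, LT = x.
h_2 = -3x - 2z - 1, LT = x.
h_3 = -3x + 2y - 2z + 2, LT = x.

S(h_1,h_2): lcm = x. S = -y - z - 1.
  leading term y: no divisor's leading term divides it; move -y to the remainder.
  leading term z: no divisor's leading term divides it; move -z to the remainder.
  leading term 1: no divisor's leading term divides it; move -1 to the remainder.
  remainder -y - z - 1 ≠ 0; add k_4 = -y - z - 1 to the basis.

S(h_1,h_3): lcm = x. S = 2y - z.
  leading term y: subtract (-2)·k_4 from 2y - z → -3z - 2
  leading term z: no divisor's leading term divides it; move -3z to the remainder.
  leading term 1: no divisor's leading term divides it; move -2 to the remainder.
  remainder -3z - 2 ≠ 0; add k_5 = -3z - 2 to the basis.

S(h_2,h_3): lcm = x. S = 3y + 1.
  leading term y: subtract (-3)·k_4 from 3y + 1 → -3z - 2
  leading term z: subtract (1)·k_5 from -3z - 2 → 0
  remainder 0.

S(h_1,k_4): leading monomials are coprime, so the S-polynomial reduces to 0 (Buchberger's first criterion).
S(h_2,k_4): leading monomials are coprime, so the S-polynomial reduces to 0 (Buchberger's first criterion).
S(h_3,k_4): leading monomials are coprime, so the S-polynomial reduces to 0 (Buchberger's first criterion).
S(h_1,k_5): leading monomials are coprime, so the S-polynomial reduces to 0 (Buchberger's first criterion).
S(h_2,k_5): leading monomials are coprime, so the S-polynomial reduces to 0 (Buchberger's first criterion).
S(h_3,k_5): leading monomials are coprime, so the S-polynomial reduces to 0 (Buchberger's first criterion).
S(k_4,k_5): leading monomials are coprime, so the S-polynomial reduces to 0 (Buchberger's first criterion).
Every S-polynomial of the final basis reduces to 0, so we have a Gröbner basis.
Inter-reduce: drop elements whose leading term is divisible by another's, tail-reduce, and make monic.
Reduced Gröbner basis: {x + 3, y - 2, z + 3}.

The bases are distinct; the ideals are different.

No, the ideals differ.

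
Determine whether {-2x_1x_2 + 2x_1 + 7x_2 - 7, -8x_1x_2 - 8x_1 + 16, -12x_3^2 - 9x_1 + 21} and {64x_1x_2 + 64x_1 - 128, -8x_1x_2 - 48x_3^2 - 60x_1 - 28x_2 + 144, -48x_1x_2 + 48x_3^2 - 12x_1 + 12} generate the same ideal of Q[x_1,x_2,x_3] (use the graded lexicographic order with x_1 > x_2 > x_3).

Yes, the ideals are equal.

Since reduced Gröbner bases are canonical representatives of ideals under a given ordering, it suffices to compute and compare them.
Buchberger on the first generating set:
f_1 = -2x_1x_2 + 2x_1 + 7x_2 - 7, LT = x_1x_2.
f_2 = -8x_1x_2 - 8x_1 + 16, LT = x_1x_2.
f_3 = -12x_3^2 - 9x_1 + 21, LT = x_3^2.

S(f_1,f_2): lcm = x_1x_2. S = -2x_1 - 7/2x_2 + 11/2.
  reduce S modulo (f_1, f_2, f_3):
  remainder -2x_1 - 7/2x_2 + 11/2 ≠ 0; add g_4 = -2x_1 - 7/2x_2 + 11/2 to the basis.

S(f_1,g_4): lcm = x_1x_2. S = -7/4x_2^2 - x_1 - 3/4x_2 + 7/2.
  reduce S modulo (f_1, f_2, f_3, g_4):
  remainder -7/4x_2^2 + x_2 + 3/4 ≠ 0; add g_5 = -7/4x_2^2 + x_2 + 3/4 to the basis.

The other S-polynomials (S(f_1,f_3), S(f_2,f_3), S(f_2,g_4), S(f_3,g_4), S(f_1,g_5), S(f_2,g_5), S(f_3,g_5), S(g_4,g_5)) all reduce to 0 modulo the current basis, so we have a Gröbner basis.
Inter-reduce: drop elements whose leading term is divisible by another's, tail-reduce, and make monic.
Reduced Gröbner basis: {x_2^2 - 4/7x_2 - 3/7, x_3^2 - 21/16x_2 + 5/16, x_1 + 7/4x_2 - 11/4}.

Buchberger on the second generating set:
h_1 = 64x_1x_2 + 64x_1 - 128, LT = x_1x_2.
h_2 = -8x_1x_2 - 48x_3^2 - 60x_1 - 28x_2 + 144, LT = x_1x_2.
h_3 = -48x_1x_2 + 48x_3^2 - 12x_1 + 12, LT = x_1x_2.

S(h_1,h_2): lcm = x_1x_2. S = -6x_3^2 - 13/2x_1 - 7/2x_2 + 16.
  reduce S modulo (h_1, h_2, h_3):
  remainder -6x_3^2 - 13/2x_1 - 7/2x_2 + 16 ≠ 0; add k_4 = -6x_3^2 - 13/2x_1 - 7/2x_2 + 16 to the basis.

S(h_1,h_3): lcm = x_1x_2. S = x_3^2 + 3/4x_1 - 7/4.
  reduce S modulo (h_1, h_2, h_3, k_4):
  remainder -1/3x_1 - 7/12x_2 + 11/12 ≠ 0; add k_5 = -1/3x_1 - 7/12x_2 + 11/12 to the basis.

S(h_1,k_5): lcm = x_1x_2. S = -7/4x_2^2 + x_1 + 11/4x_2 - 2.
  reduce S modulo (h_1, h_2, h_3, k_4, k_5):
  remainder -7/4x_2^2 + x_2 + 3/4 ≠ 0; add k_6 = -7/4x_2^2 + x_2 + 3/4 to the basis.

The other S-polynomials (S(h_2,h_3), S(h_1,k_4), S(h_2,k_4), S(h_3,k_4), S(h_2,k_5), S(h_3,k_5), S(k_4,k_5), S(h_1,k_6), S(h_2,k_6), S(h_3,k_6), S(k_4,k_6), S(k_5,k_6)) all reduce to 0 modulo the current basis, so we have a Gröbner basis.
Inter-reduce: drop elements whose leading term is divisible by another's, tail-reduce, and make monic.
Reduced Gröbner basis: {x_2^2 - 4/7x_2 - 3/7, x_3^2 - 21/16x_2 + 5/16, x_1 + 7/4x_2 - 11/4}.

The two bases agree; hence the ideals are identical.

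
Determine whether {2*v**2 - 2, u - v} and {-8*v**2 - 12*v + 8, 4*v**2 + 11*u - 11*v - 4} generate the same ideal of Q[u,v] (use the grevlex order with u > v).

No, the ideals differ.

Since reduced Gröbner bases are canonical representatives of ideals under a given ordering, it suffices to compute and compare them.
Buchberger on the first generating set:
f_1 = 2*v**2 - 2, LT = v**2.
f_2 = u - v, LT = u.

The S-polynomials (S(f_1,f_2)) all reduce to 0 modulo the current basis, so we have a Gröbner basis.
Inter-reduce: drop elements whose leading term is divisible by another's, tail-reduce, and make monic.
Reduced Gröbner basis: {v**2 - 1, u - v}.

Buchberger on the second generating set:
h_1 = -8*v**2 - 12*v + 8, LT = v**2.
h_2 = 4*v**2 + 11*u - 11*v - 4, LT = v**2.

S(h_1,h_2): lcm = v**2. S = -11/4*u + 17/4*v.
  leading term u: no divisor's leading term divides it; move -11/4*u to the remainder.
  leading term v: no divisor's leading term divides it; move 17/4*v to the remainder.
  remainder -11/4*u + 17/4*v ≠ 0; add k_3 = -11/4*u + 17/4*v to the basis.

The other S-polynomials (S(h_1,k_3), S(h_2,k_3)) all reduce to 0 modulo the current basis, so we have a Gröbner basis.
Inter-reduce: drop elements whose leading term is divisible by another's, tail-reduce, and make monic.
Reduced Gröbner basis: {v**2 + 3/2*v - 1, u - 17/11*v}.

The bases are distinct; the ideals are different.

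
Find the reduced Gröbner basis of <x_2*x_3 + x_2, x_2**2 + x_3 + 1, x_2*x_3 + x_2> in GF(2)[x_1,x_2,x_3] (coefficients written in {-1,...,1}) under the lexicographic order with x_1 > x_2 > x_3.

This is the nonlinear analogue of row-reducing a linear system.

f_1 = x_2*x_3 + x_2, LT = x_2*x_3.
f_2 = x_2**2 + x_3 + 1, LT = x_2**2.
f_3 = x_2*x_3 + x_2, LT = x_2*x_3.

S(f_1,f_2): lcm = x_2**2*x_3. S = x_2**2 + x_3**2 + x_3.
  leading term x_2**2: subtract (1)·f_2 from x_2**2 + x_3**2 + x_3 → x_3**2 + 1
  leading term x_3**2: no divisor's leading term divides it; move x_3**2 to the remainder.
  leading term 1: no divisor's leading term divides it; move 1 to the remainder.
  remainder x_3**2 + 1 ≠ 0; add g_4 = x_3**2 + 1 to the basis.

The other S-polynomials (S(f_1,f_3), S(f_2,f_3), S(f_1,g_4), S(f_2,g_4), S(f_3,g_4)) all reduce to 0 modulo the current basis, so we have a Gröbner basis.
Inter-reduce: drop elements whose leading term is divisible by another's, tail-reduce, and make monic.

G = {x_2**2 + x_3 + 1, x_2*x_3 + x_2, x_3**2 + 1}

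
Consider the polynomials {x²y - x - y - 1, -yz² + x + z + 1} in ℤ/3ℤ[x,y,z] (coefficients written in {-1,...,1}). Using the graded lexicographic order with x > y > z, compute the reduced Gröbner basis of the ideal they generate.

G = {x³ + x²z - xz² + x² - z² - x - z - 1, x²y - x - y - 1, yz² - x - z - 1}

f_1 = x²y - x - y - 1, LT = x²y.
f_2 = -yz² + x + z + 1, LT = yz².

S(f_1,f_2): lcm = x²yz². S = x³ + x²z - xz² - yz² + x² - z².
  reduce S modulo (f_1, f_2):
  remainder x³ + x²z - xz² + x² - z² - x - z - 1 ≠ 0; add g_3 = x³ + x²z - xz² + x² - z² - x - z - 1 to the basis.

The other S-polynomials (S(f_1,g_3), S(f_2,g_3)) all reduce to 0 modulo the current basis, so we have a Gröbner basis.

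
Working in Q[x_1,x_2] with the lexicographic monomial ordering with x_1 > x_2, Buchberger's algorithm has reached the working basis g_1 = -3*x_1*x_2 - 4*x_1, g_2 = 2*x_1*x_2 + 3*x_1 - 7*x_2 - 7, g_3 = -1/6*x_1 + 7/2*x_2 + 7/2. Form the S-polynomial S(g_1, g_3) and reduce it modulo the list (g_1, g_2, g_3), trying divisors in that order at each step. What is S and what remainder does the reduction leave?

S(g_1, g_3) = 4/3*x_1 + 21*x_2**2 + 21*x_2; remainder on division = 21*x_2**2 + 49*x_2 + 28.

lcm(LM(g_1), LM(g_3)) = x_1*x_2.
S = (lcm/LT(g_1))·g_1 − (lcm/LT(g_3))·g_3 = 4/3*x_1 + 21*x_2**2 + 21*x_2.
Reduce S modulo (g_1, g_2, g_3) in that order:
  leading term x_1: subtract (-8)·g_3 from 4/3*x_1 + 21*x_2**2 + 21*x_2 → 21*x_2**2 + 49*x_2 + 28
  leading term x_2**2: no divisor's leading term divides it; move 21*x_2**2 to the remainder.
  leading term x_2: no divisor's leading term divides it; move 49*x_2 to the remainder.
  leading term 1: no divisor's leading term divides it; move 28 to the remainder.
The remainder 21*x_2**2 + 49*x_2 + 28 is nonzero, so it would be added as the next basis element.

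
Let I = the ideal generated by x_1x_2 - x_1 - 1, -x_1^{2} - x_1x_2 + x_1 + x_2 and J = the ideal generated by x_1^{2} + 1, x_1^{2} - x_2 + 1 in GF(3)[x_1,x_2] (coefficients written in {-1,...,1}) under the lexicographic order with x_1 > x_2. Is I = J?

No, the ideals differ.

Equality of ideals is decidable: compute both reduced Gröbner bases (unique for the ordering) and check whether they agree.
Buchberger on the first generating set:
f_1 = x_1x_2 - x_1 - 1, LT = x_1x_2.
f_2 = -x_1^{2} - x_1x_2 + x_1 + x_2, LT = x_1^{2}.

S(f_1,f_2): lcm = x_1^{2}x_2. S = -x_1^{2} - x_1x_2^{2} + x_1x_2 - x_1 + x_2^{2}.
  reduce S modulo (f_1, f_2):
  remainder -x_1 + x_2^{2} + x_2 + 1 ≠ 0; add g_3 = -x_1 + x_2^{2} + x_2 + 1 to the basis.

S(f_1,g_3): lcm = x_1x_2. S = -x_1 + x_2^{3} + x_2^{2} + x_2 - 1.
  reduce S modulo (f_1, f_2, g_3):
  remainder x_2^{3} + 1 ≠ 0; add g_4 = x_2^{3} + 1 to the basis.

The other S-polynomials (S(f_2,g_3), S(f_1,g_4), S(f_2,g_4), S(g_3,g_4)) all reduce to 0 modulo the current basis, so we have a Gröbner basis.
Inter-reduce: drop elements whose leading term is divisible by another's, tail-reduce, and make monic.
Reduced Gröbner basis: {x_1 - x_2^{2} - x_2 - 1, x_2^{3} + 1}.

Buchberger on the second generating set:
h_1 = x_1^{2} + 1, LT = x_1^{2}.
h_2 = x_1^{2} - x_2 + 1, LT = x_1^{2}.

S(h_1,h_2): lcm = x_1^{2}. S = x_2.
  reduce S modulo (h_1, h_2):
  remainder x_2 ≠ 0; add k_3 = x_2 to the basis.

The other S-polynomials (S(h_1,k_3), S(h_2,k_3)) all reduce to 0 modulo the current basis, so we have a Gröbner basis.
Inter-reduce: drop elements whose leading term is divisible by another's, tail-reduce, and make monic.
Reduced Gröbner basis: {x_1^{2} + 1, x_2}.

Since the reduced bases disagree, the two ideals are not the same.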